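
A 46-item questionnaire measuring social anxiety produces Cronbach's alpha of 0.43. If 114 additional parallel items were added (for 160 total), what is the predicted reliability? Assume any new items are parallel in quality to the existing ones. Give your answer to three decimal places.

0.724

n = 160/46 = 3.4783
Spearman-Brown: r_new = n·r / (1 + (n − 1)·r)
r_new = (3.4783 × 0.43) / (1 + (3.4783 − 1) × 0.43)
     = 1.4957 / 2.0657 = 0.7241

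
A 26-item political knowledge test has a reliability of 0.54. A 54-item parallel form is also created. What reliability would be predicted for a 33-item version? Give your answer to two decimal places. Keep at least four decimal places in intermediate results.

0.60

The 54-item form is not needed; work directly from the 26-item form with n = 33/26 = 1.2692.
r_{33} = n·r / (1 + (n − 1)·r) = 0.6854 / 1.1454 ≈ 0.5984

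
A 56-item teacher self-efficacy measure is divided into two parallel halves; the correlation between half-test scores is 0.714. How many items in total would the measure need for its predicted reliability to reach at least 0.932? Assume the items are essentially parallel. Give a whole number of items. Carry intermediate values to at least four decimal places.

154

Corrected full-test reliability: r_full = 2 × 0.714 / (1 + 0.714) ≈ 0.8331
Solve Spearman-Brown for n: n = 0.932(1 − 0.8331) / [0.8331(1 − 0.932)] = 2.7458
Items = 2.7458 × 56 ≈ 153.76 → 154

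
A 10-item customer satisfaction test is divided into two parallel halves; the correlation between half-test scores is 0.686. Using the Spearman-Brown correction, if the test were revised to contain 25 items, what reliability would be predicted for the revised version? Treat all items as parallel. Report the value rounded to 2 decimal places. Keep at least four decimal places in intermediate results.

0.92

Spearman-Brown correction (n = 2): r_full = 2·0.686/(1 + 0.686) = 0.8138
Then adjust to 25 items: n = 25/10 = 2.5000
r_new = n·r_full / (1 + (n − 1)·r_full) = 2.0345 / 2.2207 ≈ 0.9162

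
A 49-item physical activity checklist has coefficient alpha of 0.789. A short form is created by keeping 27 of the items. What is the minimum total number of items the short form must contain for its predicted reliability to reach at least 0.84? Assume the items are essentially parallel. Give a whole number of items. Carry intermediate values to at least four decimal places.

First, r for the 27-item form: n = 27/49 = 0.5510, so r_27 = 0.5510·0.789/(1 + (0.5510 − 1)·0.789) = 0.6732
Length factor from the short form to reach 0.84: n' = 0.84(1 − 0.6732) / [0.6732(1 − 0.84)] ≈ 2.5486
Items = 2.5486 × 27 ≈ 68.81 → 69

69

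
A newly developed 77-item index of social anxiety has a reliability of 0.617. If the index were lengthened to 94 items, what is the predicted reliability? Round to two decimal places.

0.66

Length ratio n = 94/77 = 1.2208
r_new = 1.2208·0.617 / [1 + (1.2208 − 1)·0.617]
r_new = 0.7532 / 1.1362 ≈ 0.6629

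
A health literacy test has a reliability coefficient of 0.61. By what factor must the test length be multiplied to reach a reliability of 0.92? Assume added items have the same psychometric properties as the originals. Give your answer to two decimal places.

n = [0.92 × 0.39] / [0.61 × 0.08]
  = 0.3588 / 0.0488 = 7.3525

7.35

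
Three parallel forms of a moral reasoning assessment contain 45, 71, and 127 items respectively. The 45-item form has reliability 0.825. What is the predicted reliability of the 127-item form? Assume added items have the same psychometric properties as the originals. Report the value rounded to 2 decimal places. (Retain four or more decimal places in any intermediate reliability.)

The 71-item form is not needed; work directly from the 45-item form with n = 127/45 = 2.8222.
r_{127} = n·r / (1 + (n − 1)·r) = 2.3283 / 2.5033 ≈ 0.9301

0.93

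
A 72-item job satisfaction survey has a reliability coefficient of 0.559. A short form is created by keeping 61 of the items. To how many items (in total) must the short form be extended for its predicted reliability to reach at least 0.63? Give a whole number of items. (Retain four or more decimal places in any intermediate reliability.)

Short-form reliability: n = 61/72 = 0.8472; r_61 = n·r/(1+(n−1)r) ≈ 0.5178
Length factor from the short form to reach 0.63: n' = 0.63(1 − 0.5178) / [0.5178(1 − 0.63)] ≈ 1.5856
Items = 1.5856 × 61 ≈ 96.72 → 97

97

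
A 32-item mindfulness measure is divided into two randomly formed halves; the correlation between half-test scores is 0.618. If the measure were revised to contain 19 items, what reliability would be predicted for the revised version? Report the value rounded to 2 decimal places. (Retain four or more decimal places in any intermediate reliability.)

0.66

Full-test reliability from the split-half r: r_full = 2(0.618)/(1 + 0.618) = 0.7639
Then adjust to 19 items: n = 19/32 = 0.5938
r_new = n·r_full / (1 + (n − 1)·r_full) = 0.4536 / 0.6897 ≈ 0.6577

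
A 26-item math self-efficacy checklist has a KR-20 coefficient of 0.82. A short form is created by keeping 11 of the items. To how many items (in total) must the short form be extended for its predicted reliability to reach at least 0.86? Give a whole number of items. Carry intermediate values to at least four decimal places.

36

Short-form reliability: n = 11/26 = 0.4231; r_11 = n·r/(1+(n−1)r) ≈ 0.6584
Length factor from the short form to reach 0.86: n' = 0.86(1 − 0.6584) / [0.6584(1 − 0.86)] ≈ 3.1871
Items = 3.1871 × 11 ≈ 35.06 → 36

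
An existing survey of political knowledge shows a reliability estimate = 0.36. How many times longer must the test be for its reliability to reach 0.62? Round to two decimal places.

Rearranging the Spearman-Brown formula for n,
n = r*(1 − r) / [ r (1 − r*) ]
n = 0.62 × (1 − 0.36) / [ 0.36 × (1 − 0.62) ]
n = 0.3968 / 0.1368 ≈ 2.9006

2.90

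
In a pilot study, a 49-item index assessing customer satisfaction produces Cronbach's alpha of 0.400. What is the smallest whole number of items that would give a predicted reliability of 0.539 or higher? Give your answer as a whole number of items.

Invert Spearman-Brown to solve for n:
n = r_target (1 − r_old) / [ r_old (1 − r_target) ]
n = [0.539 × 0.600] / [0.400 × 0.461]
  = 0.323400 / 0.184400 = 1.7538
So the test needs 1.7538 × 49 ≈ 85.94 items; rounding up, 86.

86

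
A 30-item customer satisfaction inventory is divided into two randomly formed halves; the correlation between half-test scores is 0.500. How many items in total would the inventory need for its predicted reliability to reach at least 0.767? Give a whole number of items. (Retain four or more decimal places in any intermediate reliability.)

50

r_full = 2(0.500)/(1 + 0.500) = 0.6667
n = r_tgt(1 − r_full) / [r_full(1 − r_tgt)] = 0.767 × 0.3333 / (0.6667 × 0.233) ≈ 1.6457
Items = 1.6457 × 30 ≈ 49.37 → 50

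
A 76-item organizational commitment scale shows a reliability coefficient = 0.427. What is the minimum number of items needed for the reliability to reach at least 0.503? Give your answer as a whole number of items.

104

Spearman-Brown solved for the length factor n:
n = r_target (1 − r_old) / [ r_old (1 − r_target) ]
n = 0.503 × (1 − 0.427) / [ 0.427 × (1 − 0.503) ]
n = 0.288219 / 0.212219 ≈ 1.3581
Items needed = n × 76 = 1.3581 × 76 ≈ 103.22 → round up to 104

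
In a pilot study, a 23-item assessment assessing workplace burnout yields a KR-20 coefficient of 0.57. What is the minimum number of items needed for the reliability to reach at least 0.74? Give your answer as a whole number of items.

50

Invert Spearman-Brown to solve for n:
n = r*(1 − r) / [ r (1 − r*) ]
n = [0.74 × 0.43] / [0.57 × 0.26]
n = 0.3182 / 0.1482 ≈ 2.1471
So the test needs 2.1471 × 23 ≈ 49.38 items; rounding up, 50.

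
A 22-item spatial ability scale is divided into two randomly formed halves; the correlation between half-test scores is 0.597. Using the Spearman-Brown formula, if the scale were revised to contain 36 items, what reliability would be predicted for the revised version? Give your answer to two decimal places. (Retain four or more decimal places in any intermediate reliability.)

First correct the split-half correlation to full-test reliability: r_full = 2 × 0.597 / (1 + 0.597) ≈ 0.7477
Then adjust to 36 items: n = 36/22 = 1.6364
r_new = n·r_full / (1 + (n − 1)·r_full) = 1.2235 / 1.4758 ≈ 0.8290

0.83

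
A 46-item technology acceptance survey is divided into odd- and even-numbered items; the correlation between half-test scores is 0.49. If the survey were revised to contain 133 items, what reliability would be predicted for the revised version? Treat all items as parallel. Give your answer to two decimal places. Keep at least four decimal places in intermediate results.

First correct the split-half correlation to full-test reliability: r_full = 2 × 0.49 / (1 + 0.49) ≈ 0.6577
Then adjust to 133 items: n = 133/46 = 2.8913
r_new = n·r_full / (1 + (n − 1)·r_full) = 1.9016 / 2.2439 ≈ 0.8475

0.85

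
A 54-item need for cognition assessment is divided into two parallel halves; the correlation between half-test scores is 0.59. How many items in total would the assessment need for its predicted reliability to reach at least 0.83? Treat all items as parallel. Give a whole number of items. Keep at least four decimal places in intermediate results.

92

Corrected full-test reliability: r_full = 2 × 0.59 / (1 + 0.59) ≈ 0.7421
Solve Spearman-Brown for n: n = 0.83(1 − 0.7421) / [0.7421(1 − 0.83)] = 1.6968
Items = 1.6968 × 54 ≈ 91.63 → 92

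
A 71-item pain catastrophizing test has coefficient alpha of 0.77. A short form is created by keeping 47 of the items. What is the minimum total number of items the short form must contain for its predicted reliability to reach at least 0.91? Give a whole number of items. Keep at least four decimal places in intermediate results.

215

First, r for the 47-item form: n = 47/71 = 0.6620, so r_47 = 0.6620·0.77/(1 + (0.6620 − 1)·0.77) = 0.6891
Then solve for n' with r_old = 0.6891, r_target = 0.91: n' = 0.91(1 − 0.6891)/[0.6891(1 − 0.91)] = 4.5618
Items = 4.5618 × 47 ≈ 214.40 → 215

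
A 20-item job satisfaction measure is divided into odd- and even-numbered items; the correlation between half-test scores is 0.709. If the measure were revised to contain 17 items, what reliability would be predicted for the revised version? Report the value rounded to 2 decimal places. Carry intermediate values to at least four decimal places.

Spearman-Brown correction (n = 2): r_full = 2·0.709/(1 + 0.709) = 0.8297
Length factor from 20 to 17 items: n = 17/20 = 0.8500
r_new = n·r_full / (1 + (n − 1)·r_full) = 0.7052 / 0.8755 ≈ 0.8055

0.81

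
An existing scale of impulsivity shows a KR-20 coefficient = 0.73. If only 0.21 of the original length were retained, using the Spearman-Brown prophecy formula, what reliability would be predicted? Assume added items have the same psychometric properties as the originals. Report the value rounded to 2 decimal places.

Apply the Spearman-Brown prophecy formula, r' = nr / [1 + (n − 1)r]:
r_new = (0.21 × 0.73) / (1 + (0.21 − 1) × 0.73)
     = 0.1533 / 0.4233 = 0.3622

0.36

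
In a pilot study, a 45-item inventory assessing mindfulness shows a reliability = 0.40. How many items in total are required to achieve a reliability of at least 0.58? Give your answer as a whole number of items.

n = 0.58 × (1 − 0.40) / [ 0.40 × (1 − 0.58) ]
n = 0.3480 / 0.1680 ≈ 2.0714
So the test needs 2.0714 × 45 ≈ 93.21 items; rounding up, 94.

94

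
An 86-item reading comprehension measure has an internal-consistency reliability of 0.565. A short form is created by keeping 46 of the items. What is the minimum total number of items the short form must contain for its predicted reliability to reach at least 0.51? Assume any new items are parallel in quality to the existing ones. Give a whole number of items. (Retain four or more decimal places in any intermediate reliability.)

First, r for the 46-item form: n = 46/86 = 0.5349, so r_46 = 0.5349·0.565/(1 + (0.5349 − 1)·0.565) = 0.4099
Then solve for n' with r_old = 0.4099, r_target = 0.51: n' = 0.51(1 − 0.4099)/[0.4099(1 − 0.51)] = 1.4984
Total items = 1.4984 × 46 = 68.93, rounded up to 69.

69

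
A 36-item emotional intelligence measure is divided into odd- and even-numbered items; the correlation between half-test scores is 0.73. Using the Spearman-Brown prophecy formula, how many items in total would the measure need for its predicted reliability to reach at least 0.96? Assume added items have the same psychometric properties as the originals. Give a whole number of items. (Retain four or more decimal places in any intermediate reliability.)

160

Corrected full-test reliability: r_full = 2 × 0.73 / (1 + 0.73) ≈ 0.8439
Solve Spearman-Brown for n: n = 0.96(1 − 0.8439) / [0.8439(1 − 0.96)] = 4.4394
Items = 4.4394 × 36 ≈ 159.82 → 160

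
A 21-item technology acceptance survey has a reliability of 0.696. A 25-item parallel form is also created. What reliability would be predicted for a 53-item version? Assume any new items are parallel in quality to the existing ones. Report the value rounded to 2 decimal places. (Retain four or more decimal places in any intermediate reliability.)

Only the ratio of lengths matters: n = 53/21 = 2.5238
r_{53} = n·r / (1 + (n − 1)·r) = 1.7566 / 2.0606 ≈ 0.8525

0.85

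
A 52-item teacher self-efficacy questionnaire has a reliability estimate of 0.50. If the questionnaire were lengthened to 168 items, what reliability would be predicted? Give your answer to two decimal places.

The new length is 168/52 = 3.2308 times the old.
Apply the Spearman-Brown prophecy formula, r' = nr / [1 + (n − 1)r]:
r_new = (3.2308 × 0.50) / (1 + (3.2308 − 1) × 0.50)
     = 1.6154 / 2.1154 = 0.7636

0.76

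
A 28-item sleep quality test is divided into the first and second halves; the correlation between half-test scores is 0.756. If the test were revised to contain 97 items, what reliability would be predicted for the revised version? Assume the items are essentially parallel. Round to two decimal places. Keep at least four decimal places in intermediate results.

Full-test reliability from the split-half r: r_full = 2(0.756)/(1 + 0.756) = 0.8610
Length factor from 28 to 97 items: n = 97/28 = 3.4643
r_new = n·r_full / (1 + (n − 1)·r_full) = 2.9828 / 3.1218 ≈ 0.9555

0.96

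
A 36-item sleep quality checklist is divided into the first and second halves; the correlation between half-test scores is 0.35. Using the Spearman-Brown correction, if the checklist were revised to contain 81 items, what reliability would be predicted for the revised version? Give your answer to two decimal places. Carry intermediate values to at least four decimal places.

0.71

Spearman-Brown correction (n = 2): r_full = 2·0.35/(1 + 0.35) = 0.5185
Then adjust to 81 items: n = 81/36 = 2.2500
r_new = n·r_full / (1 + (n − 1)·r_full) = 1.1666 / 1.6481 ≈ 0.7078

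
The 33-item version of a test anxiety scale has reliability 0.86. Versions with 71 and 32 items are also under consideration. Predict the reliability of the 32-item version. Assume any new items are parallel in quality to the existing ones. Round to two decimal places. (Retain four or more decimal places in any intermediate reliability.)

0.86

Only the ratio of lengths matters: n = 32/33 = 0.9697
r_{32} = n·r / (1 + (n − 1)·r) = 0.8339 / 0.9739 ≈ 0.8562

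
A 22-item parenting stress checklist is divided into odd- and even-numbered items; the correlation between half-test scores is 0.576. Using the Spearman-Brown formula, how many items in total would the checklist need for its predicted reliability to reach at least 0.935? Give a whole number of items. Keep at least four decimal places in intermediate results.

117

r_full = 2(0.576)/(1 + 0.576) = 0.7310
Solve Spearman-Brown for n: n = 0.935(1 − 0.7310) / [0.7310(1 − 0.935)] = 5.2934
Required items = 5.2934 × 22 = 116.45, so 117 items.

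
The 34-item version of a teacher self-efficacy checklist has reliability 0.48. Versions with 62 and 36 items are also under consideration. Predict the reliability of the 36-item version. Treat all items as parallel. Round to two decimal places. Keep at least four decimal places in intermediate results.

The 62-item form is not needed; work directly from the 34-item form with n = 36/34 = 1.0588.
r_{36} = n·r / (1 + (n − 1)·r) = 0.5082 / 1.0282 ≈ 0.4943

0.49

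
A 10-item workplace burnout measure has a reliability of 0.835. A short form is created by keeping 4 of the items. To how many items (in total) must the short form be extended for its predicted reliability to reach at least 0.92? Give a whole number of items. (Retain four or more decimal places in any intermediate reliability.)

23

First, r for the 4-item form: n = 4/10 = 0.4000, so r_4 = 0.4000·0.835/(1 + (0.4000 − 1)·0.835) = 0.6693
Length factor from the short form to reach 0.92: n' = 0.92(1 − 0.6693) / [0.6693(1 − 0.92)] ≈ 5.6821
Total items = 5.6821 × 4 = 22.73, rounded up to 23.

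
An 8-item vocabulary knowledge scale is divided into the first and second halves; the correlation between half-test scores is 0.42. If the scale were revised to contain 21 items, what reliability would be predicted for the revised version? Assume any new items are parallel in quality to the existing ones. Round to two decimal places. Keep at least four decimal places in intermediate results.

Full-test reliability from the split-half r: r_full = 2(0.42)/(1 + 0.42) = 0.5915
Then adjust to 21 items: n = 21/8 = 2.6250
r_new = n·r_full / (1 + (n − 1)·r_full) = 1.5527 / 1.9612 ≈ 0.7917

0.79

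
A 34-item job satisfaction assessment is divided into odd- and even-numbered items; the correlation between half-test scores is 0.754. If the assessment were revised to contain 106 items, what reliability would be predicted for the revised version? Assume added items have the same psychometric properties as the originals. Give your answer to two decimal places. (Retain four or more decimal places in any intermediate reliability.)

First correct the split-half correlation to full-test reliability: r_full = 2 × 0.754 / (1 + 0.754) ≈ 0.8597
Length factor from 34 to 106 items: n = 106/34 = 3.1176
r_new = n·r_full / (1 + (n − 1)·r_full) = 2.6802 / 2.8205 ≈ 0.9503

0.95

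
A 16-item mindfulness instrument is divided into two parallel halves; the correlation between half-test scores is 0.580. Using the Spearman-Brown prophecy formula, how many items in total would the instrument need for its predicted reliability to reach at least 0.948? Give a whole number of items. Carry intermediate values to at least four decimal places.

106

r_full = 2(0.580)/(1 + 0.580) = 0.7342
n = r_tgt(1 − r_full) / [r_full(1 − r_tgt)] = 0.948 × 0.2658 / (0.7342 × 0.052) ≈ 6.6000
Items = 6.6000 × 16 ≈ 105.60 → 106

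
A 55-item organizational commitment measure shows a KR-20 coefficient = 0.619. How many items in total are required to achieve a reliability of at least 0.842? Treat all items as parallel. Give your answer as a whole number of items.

181

n = 0.842 × (1 − 0.619) / [ 0.619 × (1 − 0.842) ]
  = 0.320802 / 0.097802 = 3.2801
So the test needs 3.2801 × 55 ≈ 180.41 items; rounding up, 181.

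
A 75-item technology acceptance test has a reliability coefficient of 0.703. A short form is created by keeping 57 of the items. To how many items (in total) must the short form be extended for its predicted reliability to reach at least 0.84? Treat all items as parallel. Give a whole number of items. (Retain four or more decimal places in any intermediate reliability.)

167

First, r for the 57-item form: n = 57/75 = 0.7600, so r_57 = 0.7600·0.703/(1 + (0.7600 − 1)·0.703) = 0.6427
Length factor from the short form to reach 0.84: n' = 0.84(1 − 0.6427) / [0.6427(1 − 0.84)] ≈ 2.9187
Items = 2.9187 × 57 ≈ 166.37 → 167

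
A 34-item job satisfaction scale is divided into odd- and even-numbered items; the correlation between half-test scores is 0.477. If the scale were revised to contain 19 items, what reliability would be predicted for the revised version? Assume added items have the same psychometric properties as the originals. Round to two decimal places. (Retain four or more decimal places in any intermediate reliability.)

Spearman-Brown correction (n = 2): r_full = 2·0.477/(1 + 0.477) = 0.6459
Length factor from 34 to 19 items: n = 19/34 = 0.5588
r_new = n·r_full / (1 + (n − 1)·r_full) = 0.3609 / 0.7150 ≈ 0.5048

0.50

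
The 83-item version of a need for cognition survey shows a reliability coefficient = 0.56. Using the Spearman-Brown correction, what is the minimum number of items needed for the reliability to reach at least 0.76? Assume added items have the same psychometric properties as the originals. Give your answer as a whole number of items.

207

n = 0.76(1 − 0.56) / [0.56(1 − 0.76)]
  = 0.3344 / 0.1344 = 2.4881
So the test needs 2.4881 × 83 ≈ 206.51 items; rounding up, 207.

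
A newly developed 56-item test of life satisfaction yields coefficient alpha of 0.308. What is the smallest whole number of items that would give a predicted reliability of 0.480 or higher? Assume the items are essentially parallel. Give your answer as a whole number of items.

n = 0.480 × (1 − 0.308) / [ 0.308 × (1 − 0.480) ]
n = 0.332160 / 0.160160 ≈ 2.0739
So the test needs 2.0739 × 56 ≈ 116.14 items; rounding up, 117.

117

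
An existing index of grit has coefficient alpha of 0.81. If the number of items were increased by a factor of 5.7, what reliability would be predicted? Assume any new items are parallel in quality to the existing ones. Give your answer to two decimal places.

Apply the Spearman-Brown prophecy formula, r' = nr / [1 + (n − 1)r]:
r_new = (5.7 × 0.81) / (1 + (5.7 − 1) × 0.81)
r_new = 4.6170 / 4.8070 ≈ 0.9605

0.96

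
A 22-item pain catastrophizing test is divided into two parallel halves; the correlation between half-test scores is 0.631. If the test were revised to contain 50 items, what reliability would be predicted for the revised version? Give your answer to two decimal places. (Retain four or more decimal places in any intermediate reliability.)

Spearman-Brown correction (n = 2): r_full = 2·0.631/(1 + 0.631) = 0.7738
Then adjust to 50 items: n = 50/22 = 2.2727
r_new = n·r_full / (1 + (n − 1)·r_full) = 1.7586 / 1.9848 ≈ 0.8860

0.89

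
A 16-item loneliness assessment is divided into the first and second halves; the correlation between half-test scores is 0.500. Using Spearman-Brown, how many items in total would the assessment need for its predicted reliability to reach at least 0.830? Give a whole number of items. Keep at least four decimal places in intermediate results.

r_full = 2(0.500)/(1 + 0.500) = 0.6667
n = r_tgt(1 − r_full) / [r_full(1 − r_tgt)] = 0.830 × 0.3333 / (0.6667 × 0.170) ≈ 2.4408
Required items = 2.4408 × 16 = 39.05, so 40 items.

40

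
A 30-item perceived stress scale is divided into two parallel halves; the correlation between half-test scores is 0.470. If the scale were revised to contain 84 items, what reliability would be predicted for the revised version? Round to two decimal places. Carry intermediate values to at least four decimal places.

Spearman-Brown correction (n = 2): r_full = 2·0.470/(1 + 0.470) = 0.6395
Length factor from 30 to 84 items: n = 84/30 = 2.8000
r_new = n·r_full / (1 + (n − 1)·r_full) = 1.7906 / 2.1511 ≈ 0.8324

0.83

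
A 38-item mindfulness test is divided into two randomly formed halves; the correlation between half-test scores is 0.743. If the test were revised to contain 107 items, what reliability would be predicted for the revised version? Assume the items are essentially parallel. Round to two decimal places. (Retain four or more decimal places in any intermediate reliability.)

First correct the split-half correlation to full-test reliability: r_full = 2 × 0.743 / (1 + 0.743) ≈ 0.8526
Then adjust to 107 items: n = 107/38 = 2.8158
r_new = n·r_full / (1 + (n − 1)·r_full) = 2.4008 / 2.5482 ≈ 0.9422

0.94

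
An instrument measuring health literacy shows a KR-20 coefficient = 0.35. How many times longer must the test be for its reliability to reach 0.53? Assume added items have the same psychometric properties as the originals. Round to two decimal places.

Rearranging the Spearman-Brown formula for n,
n = r_target (1 − r_old) / [ r_old (1 − r_target) ]
n = 0.53(1 − 0.35) / [0.35(1 − 0.53)]
  = 0.3445 / 0.1645 = 2.0942

2.09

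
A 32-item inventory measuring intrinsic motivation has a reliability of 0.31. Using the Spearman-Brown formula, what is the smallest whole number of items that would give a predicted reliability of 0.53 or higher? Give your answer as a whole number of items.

Spearman-Brown solved for the length factor n:
n = r*(1 − r) / [ r (1 − r*) ]
n = [0.53 × 0.69] / [0.31 × 0.47]
n = 0.3657 / 0.1457 ≈ 2.5100
So the test needs 2.5100 × 32 ≈ 80.32 items; rounding up, 81.

81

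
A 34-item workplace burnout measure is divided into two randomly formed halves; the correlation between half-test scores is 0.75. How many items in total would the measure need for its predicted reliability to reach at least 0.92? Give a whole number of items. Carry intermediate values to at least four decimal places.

66

Corrected full-test reliability: r_full = 2 × 0.75 / (1 + 0.75) ≈ 0.8571
Solve Spearman-Brown for n: n = 0.92(1 − 0.8571) / [0.8571(1 − 0.92)] = 1.9173
Items = 1.9173 × 34 ≈ 65.19 → 66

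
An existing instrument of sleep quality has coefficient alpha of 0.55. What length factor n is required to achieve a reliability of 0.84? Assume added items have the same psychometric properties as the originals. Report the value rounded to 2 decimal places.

Spearman-Brown solved for the length factor n:
n = r_target (1 − r_old) / [ r_old (1 − r_target) ]
n = [0.84 × 0.45] / [0.55 × 0.16]
n = 0.3780 / 0.0880 ≈ 4.2955

4.30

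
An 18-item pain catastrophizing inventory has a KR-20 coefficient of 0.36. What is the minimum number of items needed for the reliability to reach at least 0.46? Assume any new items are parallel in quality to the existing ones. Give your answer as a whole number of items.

28

Rearranging the Spearman-Brown formula for n,
n = r*(1 − r) / [ r (1 − r*) ]
n = 0.46 × (1 − 0.36) / [ 0.36 × (1 − 0.46) ]
  = 0.2944 / 0.1944 = 1.5144
Items needed = n × 18 = 1.5144 × 18 ≈ 27.26 → round up to 28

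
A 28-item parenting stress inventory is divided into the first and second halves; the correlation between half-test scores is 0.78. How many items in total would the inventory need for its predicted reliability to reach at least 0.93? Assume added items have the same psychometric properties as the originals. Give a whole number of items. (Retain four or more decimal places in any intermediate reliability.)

53

Corrected full-test reliability: r_full = 2 × 0.78 / (1 + 0.78) ≈ 0.8764
Solve Spearman-Brown for n: n = 0.93(1 − 0.8764) / [0.8764(1 − 0.93)] = 1.8737
Required items = 1.8737 × 28 = 52.46, so 53 items.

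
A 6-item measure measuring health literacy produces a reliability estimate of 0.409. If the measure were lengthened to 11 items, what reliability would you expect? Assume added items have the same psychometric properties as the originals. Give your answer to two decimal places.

n = 11/6 = 1.8333
By Spearman-Brown, r_new = n r / (1 + (n − 1) r).
r_new = 1.8333·0.409 / [1 + (1.8333 − 1)·0.409]
r_new = 0.7498 / 1.3408 ≈ 0.5592

0.56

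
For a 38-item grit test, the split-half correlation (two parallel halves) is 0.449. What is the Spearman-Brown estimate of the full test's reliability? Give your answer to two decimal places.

0.62

r_full = 2r_hh / (1 + r_hh) = 2 × 0.449 / (1 + 0.449)
       = 0.8980 / 1.4490 = 0.6197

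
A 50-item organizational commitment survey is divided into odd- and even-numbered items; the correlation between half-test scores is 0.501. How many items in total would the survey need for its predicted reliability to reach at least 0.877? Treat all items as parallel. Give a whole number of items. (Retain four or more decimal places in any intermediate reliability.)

r_full = 2(0.501)/(1 + 0.501) = 0.6676
n = r_tgt(1 − r_full) / [r_full(1 − r_tgt)] = 0.877 × 0.3324 / (0.6676 × 0.123) ≈ 3.5501
Required items = 3.5501 × 50 = 177.50, so 178 items.

178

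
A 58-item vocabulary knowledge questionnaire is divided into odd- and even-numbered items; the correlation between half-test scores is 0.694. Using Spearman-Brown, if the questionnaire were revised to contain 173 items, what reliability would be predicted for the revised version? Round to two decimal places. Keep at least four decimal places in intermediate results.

Full-test reliability from the split-half r: r_full = 2(0.694)/(1 + 0.694) = 0.8194
Then adjust to 173 items: n = 173/58 = 2.9828
r_new = n·r_full / (1 + (n − 1)·r_full) = 2.4441 / 2.6247 ≈ 0.9312

0.93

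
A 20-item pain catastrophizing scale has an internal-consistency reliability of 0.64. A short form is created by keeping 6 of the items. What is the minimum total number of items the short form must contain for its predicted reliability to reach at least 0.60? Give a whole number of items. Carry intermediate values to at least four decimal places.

17

First, r for the 6-item form: n = 6/20 = 0.3000, so r_6 = 0.3000·0.64/(1 + (0.3000 − 1)·0.64) = 0.3478
Then solve for n' with r_old = 0.3478, r_target = 0.60: n' = 0.60(1 − 0.3478)/[0.3478(1 − 0.60)] = 2.8128
Total items = 2.8128 × 6 = 16.88, rounded up to 17.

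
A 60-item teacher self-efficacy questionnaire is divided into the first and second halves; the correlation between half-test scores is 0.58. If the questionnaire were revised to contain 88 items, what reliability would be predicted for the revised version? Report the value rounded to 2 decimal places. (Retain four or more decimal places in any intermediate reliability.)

First correct the split-half correlation to full-test reliability: r_full = 2 × 0.58 / (1 + 0.58) ≈ 0.7342
Then adjust to 88 items: n = 88/60 = 1.4667
r_new = n·r_full / (1 + (n − 1)·r_full) = 1.0769 / 1.3427 ≈ 0.8020

0.80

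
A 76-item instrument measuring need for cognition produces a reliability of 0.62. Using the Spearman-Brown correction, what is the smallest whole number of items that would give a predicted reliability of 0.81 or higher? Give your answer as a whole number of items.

Invert Spearman-Brown to solve for n:
n = r_target (1 − r_old) / [ r_old (1 − r_target) ]
n = [0.81 × 0.38] / [0.62 × 0.19]
n = 0.3078 / 0.1178 ≈ 2.6129
2.6129 × 76 = 198.58 → 199 items

199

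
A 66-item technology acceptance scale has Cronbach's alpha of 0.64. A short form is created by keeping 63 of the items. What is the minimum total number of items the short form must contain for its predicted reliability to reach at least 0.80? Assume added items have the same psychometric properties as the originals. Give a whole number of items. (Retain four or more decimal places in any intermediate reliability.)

Short-form reliability: n = 63/66 = 0.9545; r_63 = n·r/(1+(n−1)r) ≈ 0.6292
Then solve for n' with r_old = 0.6292, r_target = 0.80: n' = 0.80(1 − 0.6292)/[0.6292(1 − 0.80)] = 2.3573
Total items = 2.3573 × 63 = 148.51, rounded up to 149.

149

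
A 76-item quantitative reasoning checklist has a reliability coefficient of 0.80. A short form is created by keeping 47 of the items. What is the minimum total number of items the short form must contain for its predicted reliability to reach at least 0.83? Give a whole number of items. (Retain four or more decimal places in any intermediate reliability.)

93

First, r for the 47-item form: n = 47/76 = 0.6184, so r_47 = 0.6184·0.80/(1 + (0.6184 − 1)·0.80) = 0.7121
Length factor from the short form to reach 0.83: n' = 0.83(1 − 0.7121) / [0.7121(1 − 0.83)] ≈ 1.9739
Items = 1.9739 × 47 ≈ 92.77 → 93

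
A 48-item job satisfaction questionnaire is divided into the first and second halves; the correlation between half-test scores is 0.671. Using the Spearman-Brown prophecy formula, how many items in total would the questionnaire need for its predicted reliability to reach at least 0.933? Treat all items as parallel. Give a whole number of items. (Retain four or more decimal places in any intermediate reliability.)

r_full = 2(0.671)/(1 + 0.671) = 0.8031
Solve Spearman-Brown for n: n = 0.933(1 − 0.8031) / [0.8031(1 − 0.933)] = 3.4142
Items = 3.4142 × 48 ≈ 163.88 → 164

164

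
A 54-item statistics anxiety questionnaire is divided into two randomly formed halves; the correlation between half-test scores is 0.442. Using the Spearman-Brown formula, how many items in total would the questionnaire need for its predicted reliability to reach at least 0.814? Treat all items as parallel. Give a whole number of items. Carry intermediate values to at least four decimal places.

150

Corrected full-test reliability: r_full = 2 × 0.442 / (1 + 0.442) ≈ 0.6130
n = r_tgt(1 − r_full) / [r_full(1 − r_tgt)] = 0.814 × 0.3870 / (0.6130 × 0.186) ≈ 2.7629
Required items = 2.7629 × 54 = 149.20, so 150 items.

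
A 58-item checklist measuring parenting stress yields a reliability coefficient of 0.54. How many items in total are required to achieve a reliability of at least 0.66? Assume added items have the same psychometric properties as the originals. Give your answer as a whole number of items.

Spearman-Brown solved for the length factor n:
n = r*(1 − r) / [ r (1 − r*) ]
n = 0.66 × (1 − 0.54) / [ 0.54 × (1 − 0.66) ]
  = 0.3036 / 0.1836 = 1.6536
Items needed = n × 58 = 1.6536 × 58 ≈ 95.91 → round up to 96

96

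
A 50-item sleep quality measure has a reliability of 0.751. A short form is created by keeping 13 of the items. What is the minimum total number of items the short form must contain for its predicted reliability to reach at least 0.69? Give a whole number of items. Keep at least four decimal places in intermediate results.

37

First, r for the 13-item form: n = 13/50 = 0.2600, so r_13 = 0.2600·0.751/(1 + (0.2600 − 1)·0.751) = 0.4395
Length factor from the short form to reach 0.69: n' = 0.69(1 − 0.4395) / [0.4395(1 − 0.69)] ≈ 2.8386
Items = 2.8386 × 13 ≈ 36.90 → 37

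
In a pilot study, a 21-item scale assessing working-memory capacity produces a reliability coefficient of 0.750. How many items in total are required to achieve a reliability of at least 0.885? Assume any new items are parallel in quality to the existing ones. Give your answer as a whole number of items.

54

n = [0.885 × 0.250] / [0.750 × 0.115]
n = 0.221250 / 0.086250 ≈ 2.5652
2.5652 × 21 = 53.87 → 54 items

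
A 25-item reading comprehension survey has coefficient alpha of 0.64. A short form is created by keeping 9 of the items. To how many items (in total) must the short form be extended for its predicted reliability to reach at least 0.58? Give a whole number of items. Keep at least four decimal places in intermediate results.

First, r for the 9-item form: n = 9/25 = 0.3600, so r_9 = 0.3600·0.64/(1 + (0.3600 − 1)·0.64) = 0.3902
Then solve for n' with r_old = 0.3902, r_target = 0.58: n' = 0.58(1 − 0.3902)/[0.3902(1 − 0.58)] = 2.1581
Total items = 2.1581 × 9 = 19.42, rounded up to 20.

20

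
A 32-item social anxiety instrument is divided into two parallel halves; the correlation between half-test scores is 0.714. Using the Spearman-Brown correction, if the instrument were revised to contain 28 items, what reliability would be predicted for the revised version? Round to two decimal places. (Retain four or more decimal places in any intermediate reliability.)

0.81

Full-test reliability from the split-half r: r_full = 2(0.714)/(1 + 0.714) = 0.8331
Then adjust to 28 items: n = 28/32 = 0.8750
r_new = n·r_full / (1 + (n − 1)·r_full) = 0.7290 / 0.8959 ≈ 0.8137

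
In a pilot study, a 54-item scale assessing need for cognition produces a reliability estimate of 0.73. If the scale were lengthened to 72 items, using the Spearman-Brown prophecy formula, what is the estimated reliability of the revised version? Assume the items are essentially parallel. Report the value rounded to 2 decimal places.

0.78

The new length is 72/54 = 1.3333 times the old.
By Spearman-Brown, r_new = n r / (1 + (n − 1) r).
r_new = (1.3333 × 0.73) / (1 + (1.3333 − 1) × 0.73)
     = 0.9733 / 1.2433 = 0.7828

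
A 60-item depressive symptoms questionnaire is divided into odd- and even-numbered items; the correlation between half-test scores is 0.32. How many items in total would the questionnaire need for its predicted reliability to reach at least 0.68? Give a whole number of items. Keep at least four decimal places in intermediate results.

r_full = 2(0.32)/(1 + 0.32) = 0.4848
n = r_tgt(1 − r_full) / [r_full(1 − r_tgt)] = 0.68 × 0.5152 / (0.4848 × 0.32) ≈ 2.2583
Required items = 2.2583 × 60 = 135.50, so 136 items.

136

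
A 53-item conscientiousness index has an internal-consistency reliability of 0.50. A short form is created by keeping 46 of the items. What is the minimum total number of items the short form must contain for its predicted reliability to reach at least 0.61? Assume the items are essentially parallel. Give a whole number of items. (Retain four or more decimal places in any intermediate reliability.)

First, r for the 46-item form: n = 46/53 = 0.8679, so r_46 = 0.8679·0.50/(1 + (0.8679 − 1)·0.50) = 0.4646
Length factor from the short form to reach 0.61: n' = 0.61(1 − 0.4646) / [0.4646(1 − 0.61)] ≈ 1.8025
Total items = 1.8025 × 46 = 82.92, rounded up to 83.

83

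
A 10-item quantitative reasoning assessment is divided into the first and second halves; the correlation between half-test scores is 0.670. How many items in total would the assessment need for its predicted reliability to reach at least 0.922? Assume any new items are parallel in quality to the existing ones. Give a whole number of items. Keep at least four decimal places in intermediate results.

Corrected full-test reliability: r_full = 2 × 0.670 / (1 + 0.670) ≈ 0.8024
Solve Spearman-Brown for n: n = 0.922(1 − 0.8024) / [0.8024(1 − 0.922)] = 2.9109
Items = 2.9109 × 10 ≈ 29.11 → 30

30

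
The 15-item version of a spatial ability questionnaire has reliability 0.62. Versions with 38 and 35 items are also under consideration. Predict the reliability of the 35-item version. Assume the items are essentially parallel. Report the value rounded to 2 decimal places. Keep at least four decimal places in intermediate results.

Only the ratio of lengths matters: n = 35/15 = 2.3333
r_{35} = n·r / (1 + (n − 1)·r) = 1.4466 / 1.8266 ≈ 0.7920

0.79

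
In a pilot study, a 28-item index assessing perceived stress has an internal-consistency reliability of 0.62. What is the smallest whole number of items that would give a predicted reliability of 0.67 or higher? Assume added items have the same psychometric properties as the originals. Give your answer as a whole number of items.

35

n = 0.67(1 − 0.62) / [0.62(1 − 0.67)]
n = 0.2546 / 0.2046 ≈ 1.2444
So the test needs 1.2444 × 28 ≈ 34.84 items; rounding up, 35.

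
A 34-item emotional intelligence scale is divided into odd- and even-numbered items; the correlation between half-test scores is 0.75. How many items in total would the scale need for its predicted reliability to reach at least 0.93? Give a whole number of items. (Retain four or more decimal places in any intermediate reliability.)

76

Corrected full-test reliability: r_full = 2 × 0.75 / (1 + 0.75) ≈ 0.8571
Solve Spearman-Brown for n: n = 0.93(1 − 0.8571) / [0.8571(1 − 0.93)] = 2.2151
Items = 2.2151 × 34 ≈ 75.31 → 76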